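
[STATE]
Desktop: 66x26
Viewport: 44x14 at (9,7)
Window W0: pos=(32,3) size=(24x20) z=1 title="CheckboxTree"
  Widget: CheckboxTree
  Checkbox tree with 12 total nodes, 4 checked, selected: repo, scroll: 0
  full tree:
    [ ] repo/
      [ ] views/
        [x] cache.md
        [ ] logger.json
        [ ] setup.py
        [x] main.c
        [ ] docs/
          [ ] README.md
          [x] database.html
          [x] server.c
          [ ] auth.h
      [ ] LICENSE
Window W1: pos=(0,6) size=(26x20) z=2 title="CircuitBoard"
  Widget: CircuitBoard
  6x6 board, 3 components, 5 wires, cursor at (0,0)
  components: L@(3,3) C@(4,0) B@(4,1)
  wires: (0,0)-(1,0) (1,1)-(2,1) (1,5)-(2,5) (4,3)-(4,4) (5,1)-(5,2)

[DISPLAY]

Board           ┃      ┃   [-] views/       
────────────────┨      ┃     [x] cache.md   
 3 4 5          ┃      ┃     [ ] logger.json
                ┃      ┃     [ ] setup.py   
                ┃      ┃     [x] main.c     
·               ┃      ┃     [-] docs/      
│               ┃      ┃       [ ] README.md
·               ┃      ┃       [x] database.
                ┃      ┃       [x] server.c 
        L       ┃      ┃       [ ] auth.h   
                ┃      ┃   [ ] LICENSE      
B       · ─ ·   ┃      ┃                    
                ┃      ┃                    
· ─ ·           ┃      ┃                    


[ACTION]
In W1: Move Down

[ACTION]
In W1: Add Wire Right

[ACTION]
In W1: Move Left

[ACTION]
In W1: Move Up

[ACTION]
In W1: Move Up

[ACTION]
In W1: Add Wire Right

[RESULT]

Board           ┃      ┃   [-] views/       
────────────────┨      ┃     [x] cache.md   
 3 4 5          ┃      ┃     [ ] logger.json
·               ┃      ┃     [ ] setup.py   
                ┃      ┃     [x] main.c     
·               ┃      ┃     [-] docs/      
│               ┃      ┃       [ ] README.md
·               ┃      ┃       [x] database.
                ┃      ┃       [x] server.c 
        L       ┃      ┃       [ ] auth.h   
                ┃      ┃   [ ] LICENSE      
B       · ─ ·   ┃      ┃                    
                ┃      ┃                    
· ─ ·           ┃      ┃                    


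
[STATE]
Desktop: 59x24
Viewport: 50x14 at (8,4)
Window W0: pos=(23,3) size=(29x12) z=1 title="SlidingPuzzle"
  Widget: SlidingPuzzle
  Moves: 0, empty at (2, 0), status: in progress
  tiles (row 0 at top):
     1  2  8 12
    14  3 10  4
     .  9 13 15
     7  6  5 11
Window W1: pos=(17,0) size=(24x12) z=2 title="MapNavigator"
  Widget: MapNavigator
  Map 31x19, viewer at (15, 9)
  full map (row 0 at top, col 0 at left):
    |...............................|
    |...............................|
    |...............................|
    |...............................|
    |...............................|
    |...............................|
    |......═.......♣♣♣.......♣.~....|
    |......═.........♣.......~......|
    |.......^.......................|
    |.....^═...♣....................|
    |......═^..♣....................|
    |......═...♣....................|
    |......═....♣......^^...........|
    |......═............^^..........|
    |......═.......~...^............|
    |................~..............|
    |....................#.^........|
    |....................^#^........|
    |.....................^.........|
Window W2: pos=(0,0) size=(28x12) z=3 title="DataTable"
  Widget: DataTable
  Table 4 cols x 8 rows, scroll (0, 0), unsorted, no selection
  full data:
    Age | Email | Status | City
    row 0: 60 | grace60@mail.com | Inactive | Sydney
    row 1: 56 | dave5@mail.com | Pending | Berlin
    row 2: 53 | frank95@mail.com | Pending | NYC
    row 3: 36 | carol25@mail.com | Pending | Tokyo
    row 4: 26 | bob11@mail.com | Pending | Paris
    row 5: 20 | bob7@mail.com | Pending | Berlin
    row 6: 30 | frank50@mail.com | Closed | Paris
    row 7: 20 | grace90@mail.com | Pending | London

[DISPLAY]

─────────────┼─────┃♣♣♣.......♣.┃          ┃      
ce60@mail.com│Inact┃..♣.......~.┃──────────┨      
e5@mail.com  │Pendi┃............┃───┐      ┃      
nk95@mail.com│Pendi┃.@..........┃12 │      ┃      
ol25@mail.com│Pendi┃............┃───┤      ┃      
11@mail.com  │Pendi┃............┃ 4 │      ┃      
7@mail.com   │Pendi┃....^^......┃───┤      ┃      
━━━━━━━━━━━━━━━━━━━┛━━━━━━━━━━━━┛15 │      ┃      
               ┃├────┼────┼────┼────┤      ┃      
               ┃│  7 │  6 │  5 │ 11 │      ┃      
               ┗━━━━━━━━━━━━━━━━━━━━━━━━━━━┛      
                                                  
                                                  
                                                  


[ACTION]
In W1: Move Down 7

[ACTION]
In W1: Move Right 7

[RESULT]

─────────────┼─────┃..........  ┃          ┃      
ce60@mail.com│Inact┃..........  ┃──────────┨      
e5@mail.com  │Pendi┃..........  ┃───┐      ┃      
nk95@mail.com│Pendi┃.@........  ┃12 │      ┃      
ol25@mail.com│Pendi┃#^........  ┃───┤      ┃      
11@mail.com  │Pendi┃^.........  ┃ 4 │      ┃      
7@mail.com   │Pendi┃            ┃───┤      ┃      
━━━━━━━━━━━━━━━━━━━┛━━━━━━━━━━━━┛15 │      ┃      
               ┃├────┼────┼────┼────┤      ┃      
               ┃│  7 │  6 │  5 │ 11 │      ┃      
               ┗━━━━━━━━━━━━━━━━━━━━━━━━━━━┛      
                                                  
                                                  
                                                  


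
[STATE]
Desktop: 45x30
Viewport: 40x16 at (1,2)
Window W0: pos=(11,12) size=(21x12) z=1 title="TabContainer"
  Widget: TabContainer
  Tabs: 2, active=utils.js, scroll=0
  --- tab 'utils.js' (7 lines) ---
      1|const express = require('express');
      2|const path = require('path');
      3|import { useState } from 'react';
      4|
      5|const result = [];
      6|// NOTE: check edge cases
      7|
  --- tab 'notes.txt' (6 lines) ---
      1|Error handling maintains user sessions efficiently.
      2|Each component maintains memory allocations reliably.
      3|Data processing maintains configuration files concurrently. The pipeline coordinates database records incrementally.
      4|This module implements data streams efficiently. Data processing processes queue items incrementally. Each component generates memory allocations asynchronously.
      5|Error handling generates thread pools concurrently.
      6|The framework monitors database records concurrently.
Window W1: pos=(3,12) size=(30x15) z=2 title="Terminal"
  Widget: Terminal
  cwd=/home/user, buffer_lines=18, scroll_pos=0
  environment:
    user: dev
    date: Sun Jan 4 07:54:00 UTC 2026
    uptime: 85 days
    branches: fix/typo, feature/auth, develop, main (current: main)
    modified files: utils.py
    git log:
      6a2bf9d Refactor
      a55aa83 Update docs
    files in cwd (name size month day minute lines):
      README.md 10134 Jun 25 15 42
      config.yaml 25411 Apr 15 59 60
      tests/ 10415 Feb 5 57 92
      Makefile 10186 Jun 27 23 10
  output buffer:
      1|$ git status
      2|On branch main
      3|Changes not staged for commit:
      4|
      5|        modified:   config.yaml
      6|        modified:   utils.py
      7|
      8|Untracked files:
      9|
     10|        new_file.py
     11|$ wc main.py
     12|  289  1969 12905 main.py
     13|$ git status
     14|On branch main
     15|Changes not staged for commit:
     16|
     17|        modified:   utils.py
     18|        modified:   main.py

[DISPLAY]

                                        
                                        
                                        
                                        
                                        
                                        
                                        
                                        
                                        
                                        
  ┏━━━━━━━━━━━━━━━━━━━━━━━━━━━━┓        
  ┃ Terminal                   ┃        
  ┠────────────────────────────┨        
  ┃$ git status                ┃        
  ┃On branch main              ┃        
  ┃Changes not staged for commi┃        


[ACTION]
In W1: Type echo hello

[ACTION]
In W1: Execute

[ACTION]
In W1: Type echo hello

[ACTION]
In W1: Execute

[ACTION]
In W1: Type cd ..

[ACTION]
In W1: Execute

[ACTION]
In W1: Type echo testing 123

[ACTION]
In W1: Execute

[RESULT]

                                        
                                        
                                        
                                        
                                        
                                        
                                        
                                        
                                        
                                        
  ┏━━━━━━━━━━━━━━━━━━━━━━━━━━━━┓        
  ┃ Terminal                   ┃        
  ┠────────────────────────────┨        
  ┃        modified:   utils.py┃        
  ┃        modified:   main.py ┃        
  ┃$ echo hello                ┃        


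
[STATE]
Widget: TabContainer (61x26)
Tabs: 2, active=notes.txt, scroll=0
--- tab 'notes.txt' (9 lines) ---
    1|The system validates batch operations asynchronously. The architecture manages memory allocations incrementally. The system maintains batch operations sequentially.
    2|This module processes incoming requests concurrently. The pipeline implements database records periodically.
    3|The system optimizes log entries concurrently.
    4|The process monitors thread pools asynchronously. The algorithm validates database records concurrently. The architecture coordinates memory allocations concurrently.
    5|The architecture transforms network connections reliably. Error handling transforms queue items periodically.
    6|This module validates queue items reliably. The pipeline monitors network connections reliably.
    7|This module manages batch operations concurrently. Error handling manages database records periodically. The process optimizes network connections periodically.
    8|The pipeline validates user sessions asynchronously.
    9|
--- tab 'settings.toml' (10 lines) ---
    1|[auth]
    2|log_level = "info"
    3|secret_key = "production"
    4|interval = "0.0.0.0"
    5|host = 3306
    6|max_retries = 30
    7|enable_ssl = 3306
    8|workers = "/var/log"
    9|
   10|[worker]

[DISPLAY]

[notes.txt]│ settings.toml                                   
─────────────────────────────────────────────────────────────
The system validates batch operations asynchronously. The arc
This module processes incoming requests concurrently. The pip
The system optimizes log entries concurrently.               
The process monitors thread pools asynchronously. The algorit
The architecture transforms network connections reliably. Err
This module validates queue items reliably. The pipeline moni
This module manages batch operations concurrently. Error hand
The pipeline validates user sessions asynchronously.         
                                                             
                                                             
                                                             
                                                             
                                                             
                                                             
                                                             
                                                             
                                                             
                                                             
                                                             
                                                             
                                                             
                                                             
                                                             
                                                             


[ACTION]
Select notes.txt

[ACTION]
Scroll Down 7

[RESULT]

[notes.txt]│ settings.toml                                   
─────────────────────────────────────────────────────────────
The pipeline validates user sessions asynchronously.         
                                                             
                                                             
                                                             
                                                             
                                                             
                                                             
                                                             
                                                             
                                                             
                                                             
                                                             
                                                             
                                                             
                                                             
                                                             
                                                             
                                                             
                                                             
                                                             
                                                             
                                                             
                                                             
                                                             


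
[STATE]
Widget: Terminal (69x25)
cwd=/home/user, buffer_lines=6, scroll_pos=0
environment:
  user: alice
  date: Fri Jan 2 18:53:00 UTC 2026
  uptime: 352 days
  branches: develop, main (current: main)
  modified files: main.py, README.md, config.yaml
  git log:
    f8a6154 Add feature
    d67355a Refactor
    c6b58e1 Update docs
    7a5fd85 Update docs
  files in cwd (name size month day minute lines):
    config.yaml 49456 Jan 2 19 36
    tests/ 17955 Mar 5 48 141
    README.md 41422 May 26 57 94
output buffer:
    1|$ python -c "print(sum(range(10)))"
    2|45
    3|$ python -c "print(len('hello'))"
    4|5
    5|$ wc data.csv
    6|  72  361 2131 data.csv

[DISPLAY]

$ python -c "print(sum(range(10)))"                                  
45                                                                   
$ python -c "print(len('hello'))"                                    
5                                                                    
$ wc data.csv                                                        
  72  361 2131 data.csv                                              
$ █                                                                  
                                                                     
                                                                     
                                                                     
                                                                     
                                                                     
                                                                     
                                                                     
                                                                     
                                                                     
                                                                     
                                                                     
                                                                     
                                                                     
                                                                     
                                                                     
                                                                     
                                                                     
                                                                     


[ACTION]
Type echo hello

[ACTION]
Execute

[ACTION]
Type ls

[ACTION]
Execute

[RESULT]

$ python -c "print(sum(range(10)))"                                  
45                                                                   
$ python -c "print(len('hello'))"                                    
5                                                                    
$ wc data.csv                                                        
  72  361 2131 data.csv                                              
$ echo hello                                                         
hello                                                                
$ ls                                                                 
config.yaml  tests/  README.md                                       
$ █                                                                  
                                                                     
                                                                     
                                                                     
                                                                     
                                                                     
                                                                     
                                                                     
                                                                     
                                                                     
                                                                     
                                                                     
                                                                     
                                                                     
                                                                     


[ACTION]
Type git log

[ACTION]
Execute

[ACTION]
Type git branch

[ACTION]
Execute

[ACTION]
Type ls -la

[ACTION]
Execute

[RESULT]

$ python -c "print(sum(range(10)))"                                  
45                                                                   
$ python -c "print(len('hello'))"                                    
5                                                                    
$ wc data.csv                                                        
  72  361 2131 data.csv                                              
$ echo hello                                                         
hello                                                                
$ ls                                                                 
config.yaml  tests/  README.md                                       
$ git log                                                            
f8a6154 Add feature                                                  
d67355a Refactor                                                     
c6b58e1 Update docs                                                  
7a5fd85 Update docs                                                  
$ git branch                                                         
  develop                                                            
* main                                                               
$ ls -la                                                             
-rw-r--r--  1 alice group    49456 Jan  2 10:19 config.yaml          
drwxr-xr-x  1 alice group    17955 Mar  5 10:48 tests/               
-rw-r--r--  1 alice group    41422 May 26 10:57 README.md            
$ █                                                                  
                                                                     
                                                                     


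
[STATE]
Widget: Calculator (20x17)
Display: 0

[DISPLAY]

                   0
┌───┬───┬───┬───┐   
│ 7 │ 8 │ 9 │ ÷ │   
├───┼───┼───┼───┤   
│ 4 │ 5 │ 6 │ × │   
├───┼───┼───┼───┤   
│ 1 │ 2 │ 3 │ - │   
├───┼───┼───┼───┤   
│ 0 │ . │ = │ + │   
├───┼───┼───┼───┤   
│ C │ MC│ MR│ M+│   
└───┴───┴───┴───┘   
                    
                    
                    
                    
                    


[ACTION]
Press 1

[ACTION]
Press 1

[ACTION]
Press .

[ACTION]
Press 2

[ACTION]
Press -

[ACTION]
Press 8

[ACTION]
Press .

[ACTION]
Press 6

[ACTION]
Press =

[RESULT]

                 2.6
┌───┬───┬───┬───┐   
│ 7 │ 8 │ 9 │ ÷ │   
├───┼───┼───┼───┤   
│ 4 │ 5 │ 6 │ × │   
├───┼───┼───┼───┤   
│ 1 │ 2 │ 3 │ - │   
├───┼───┼───┼───┤   
│ 0 │ . │ = │ + │   
├───┼───┼───┼───┤   
│ C │ MC│ MR│ M+│   
└───┴───┴───┴───┘   
                    
                    
                    
                    
                    


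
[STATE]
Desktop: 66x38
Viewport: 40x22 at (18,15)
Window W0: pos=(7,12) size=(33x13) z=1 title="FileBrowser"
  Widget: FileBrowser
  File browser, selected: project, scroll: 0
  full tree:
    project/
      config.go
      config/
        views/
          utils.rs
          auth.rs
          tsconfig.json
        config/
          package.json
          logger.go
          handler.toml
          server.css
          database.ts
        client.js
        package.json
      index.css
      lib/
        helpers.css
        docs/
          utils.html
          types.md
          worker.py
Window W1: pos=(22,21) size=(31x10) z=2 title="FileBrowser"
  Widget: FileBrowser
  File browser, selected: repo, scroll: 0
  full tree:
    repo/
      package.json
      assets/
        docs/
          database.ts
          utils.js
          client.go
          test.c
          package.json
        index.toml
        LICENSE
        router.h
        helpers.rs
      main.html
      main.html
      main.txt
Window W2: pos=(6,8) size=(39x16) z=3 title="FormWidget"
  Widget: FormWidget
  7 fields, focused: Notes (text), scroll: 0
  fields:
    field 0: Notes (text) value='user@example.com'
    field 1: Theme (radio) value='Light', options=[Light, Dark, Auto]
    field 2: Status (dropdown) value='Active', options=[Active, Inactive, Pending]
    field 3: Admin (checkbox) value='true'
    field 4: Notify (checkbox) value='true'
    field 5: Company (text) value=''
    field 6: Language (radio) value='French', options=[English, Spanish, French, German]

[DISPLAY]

   [x]                    ┃             
   [                     ]┃             
   ( ) English  ( ) Spanis┃             
                          ┃             
                          ┃             
                          ┃             
                          ┃━━━━━━━┓     
                          ┃       ┃     
━━━━━━━━━━━━━━━━━━━━━━━━━━┛───────┨     
━━━━┃> [-] repo/                  ┃     
    ┃    package.json             ┃     
    ┃    [+] assets/              ┃     
    ┃    main.html                ┃     
    ┃    main.html                ┃     
    ┃    main.txt                 ┃     
    ┗━━━━━━━━━━━━━━━━━━━━━━━━━━━━━┛     
                                        
                                        
                                        
                                        
                                        
                                        


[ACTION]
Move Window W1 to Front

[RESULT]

   [x]                    ┃             
   [                     ]┃             
   ( ) English  ( ) Spanis┃             
                          ┃             
                          ┃             
                          ┃             
    ┏━━━━━━━━━━━━━━━━━━━━━━━━━━━━━┓     
    ┃ FileBrowser                 ┃     
━━━━┠─────────────────────────────┨     
━━━━┃> [-] repo/                  ┃     
    ┃    package.json             ┃     
    ┃    [+] assets/              ┃     
    ┃    main.html                ┃     
    ┃    main.html                ┃     
    ┃    main.txt                 ┃     
    ┗━━━━━━━━━━━━━━━━━━━━━━━━━━━━━┛     
                                        
                                        
                                        
                                        
                                        
                                        


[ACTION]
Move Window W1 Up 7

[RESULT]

   [┃ FileBrowser                 ┃     
   [┠─────────────────────────────┨     
   (┃> [-] repo/                  ┃     
    ┃    package.json             ┃     
    ┃    [+] assets/              ┃     
    ┃    main.html                ┃     
    ┃    main.html                ┃     
    ┃    main.txt                 ┃     
━━━━┗━━━━━━━━━━━━━━━━━━━━━━━━━━━━━┛     
━━━━━━━━━━━━━━━━━━━━━┛                  
                                        
                                        
                                        
                                        
                                        
                                        
                                        
                                        
                                        
                                        
                                        
                                        


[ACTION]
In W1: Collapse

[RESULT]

   [┃ FileBrowser                 ┃     
   [┠─────────────────────────────┨     
   (┃> [+] repo/                  ┃     
    ┃                             ┃     
    ┃                             ┃     
    ┃                             ┃     
    ┃                             ┃     
    ┃                             ┃     
━━━━┗━━━━━━━━━━━━━━━━━━━━━━━━━━━━━┛     
━━━━━━━━━━━━━━━━━━━━━┛                  
                                        
                                        
                                        
                                        
                                        
                                        
                                        
                                        
                                        
                                        
                                        
                                        


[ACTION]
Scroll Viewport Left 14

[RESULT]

  ┃  Notify:     [┃ FileBrowser         
  ┃  Company:    [┠─────────────────────
  ┃  Language:   (┃> [+] repo/          
  ┃               ┃                     
  ┃               ┃                     
  ┃               ┃                     
  ┃               ┃                     
  ┃               ┃                     
  ┗━━━━━━━━━━━━━━━┗━━━━━━━━━━━━━━━━━━━━━
   ┗━━━━━━━━━━━━━━━━━━━━━━━━━━━━━━━┛    
                                        
                                        
                                        
                                        
                                        
                                        
                                        
                                        
                                        
                                        
                                        
                                        


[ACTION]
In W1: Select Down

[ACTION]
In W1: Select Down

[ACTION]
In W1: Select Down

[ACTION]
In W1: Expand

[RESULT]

  ┃  Notify:     [┃ FileBrowser         
  ┃  Company:    [┠─────────────────────
  ┃  Language:   (┃> [-] repo/          
  ┃               ┃    package.json     
  ┃               ┃    [+] assets/      
  ┃               ┃    main.html        
  ┃               ┃    main.html        
  ┃               ┃    main.txt         
  ┗━━━━━━━━━━━━━━━┗━━━━━━━━━━━━━━━━━━━━━
   ┗━━━━━━━━━━━━━━━━━━━━━━━━━━━━━━━┛    
                                        
                                        
                                        
                                        
                                        
                                        
                                        
                                        
                                        
                                        
                                        
                                        


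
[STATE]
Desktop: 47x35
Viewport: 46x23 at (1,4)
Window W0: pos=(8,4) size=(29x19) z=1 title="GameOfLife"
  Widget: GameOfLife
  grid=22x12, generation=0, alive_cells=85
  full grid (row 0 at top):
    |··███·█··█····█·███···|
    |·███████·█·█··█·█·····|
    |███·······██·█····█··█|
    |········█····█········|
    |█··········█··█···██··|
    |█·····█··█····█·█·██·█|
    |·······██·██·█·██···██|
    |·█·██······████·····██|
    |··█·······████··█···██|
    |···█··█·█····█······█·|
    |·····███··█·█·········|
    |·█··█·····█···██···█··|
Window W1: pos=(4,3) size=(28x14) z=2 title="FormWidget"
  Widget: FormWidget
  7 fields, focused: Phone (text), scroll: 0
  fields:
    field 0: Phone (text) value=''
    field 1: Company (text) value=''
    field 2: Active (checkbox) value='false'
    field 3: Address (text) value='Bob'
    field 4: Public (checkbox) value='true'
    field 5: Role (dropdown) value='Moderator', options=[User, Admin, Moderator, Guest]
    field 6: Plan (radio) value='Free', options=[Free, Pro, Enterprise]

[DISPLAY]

   ┃ FormWidget               ┃━━━━┓          
   ┠──────────────────────────┨    ┃          
   ┃> Phone:      [          ]┃────┨          
   ┃  Company:    [          ]┃    ┃          
   ┃  Active:     [ ]         ┃    ┃          
   ┃  Address:    [Bob       ]┃    ┃          
   ┃  Public:     [x]         ┃    ┃          
   ┃  Role:       [Moderator▼]┃    ┃          
   ┃  Plan:       (●) Free  ( ┃    ┃          
   ┃                          ┃    ┃          
   ┃                          ┃    ┃          
   ┃                          ┃    ┃          
   ┗━━━━━━━━━━━━━━━━━━━━━━━━━━┛    ┃          
       ┃···█··█·█····█······█·     ┃          
       ┃·····███··█·█·········     ┃          
       ┃·█··█·····█···██···█··     ┃          
       ┃                           ┃          
       ┃                           ┃          
       ┗━━━━━━━━━━━━━━━━━━━━━━━━━━━┛          
                                              
                                              
                                              
                                              


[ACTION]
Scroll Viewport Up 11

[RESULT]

                                              
                                              
                                              
   ┏━━━━━━━━━━━━━━━━━━━━━━━━━━┓               
   ┃ FormWidget               ┃━━━━┓          
   ┠──────────────────────────┨    ┃          
   ┃> Phone:      [          ]┃────┨          
   ┃  Company:    [          ]┃    ┃          
   ┃  Active:     [ ]         ┃    ┃          
   ┃  Address:    [Bob       ]┃    ┃          
   ┃  Public:     [x]         ┃    ┃          
   ┃  Role:       [Moderator▼]┃    ┃          
   ┃  Plan:       (●) Free  ( ┃    ┃          
   ┃                          ┃    ┃          
   ┃                          ┃    ┃          
   ┃                          ┃    ┃          
   ┗━━━━━━━━━━━━━━━━━━━━━━━━━━┛    ┃          
       ┃···█··█·█····█······█·     ┃          
       ┃·····███··█·█·········     ┃          
       ┃·█··█·····█···██···█··     ┃          
       ┃                           ┃          
       ┃                           ┃          
       ┗━━━━━━━━━━━━━━━━━━━━━━━━━━━┛          


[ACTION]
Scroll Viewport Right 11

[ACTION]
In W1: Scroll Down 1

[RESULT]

                                              
                                              
                                              
   ┏━━━━━━━━━━━━━━━━━━━━━━━━━━┓               
   ┃ FormWidget               ┃━━━━┓          
   ┠──────────────────────────┨    ┃          
   ┃  Company:    [          ]┃────┨          
   ┃  Active:     [ ]         ┃    ┃          
   ┃  Address:    [Bob       ]┃    ┃          
   ┃  Public:     [x]         ┃    ┃          
   ┃  Role:       [Moderator▼]┃    ┃          
   ┃  Plan:       (●) Free  ( ┃    ┃          
   ┃                          ┃    ┃          
   ┃                          ┃    ┃          
   ┃                          ┃    ┃          
   ┃                          ┃    ┃          
   ┗━━━━━━━━━━━━━━━━━━━━━━━━━━┛    ┃          
       ┃···█··█·█····█······█·     ┃          
       ┃·····███··█·█·········     ┃          
       ┃·█··█·····█···██···█··     ┃          
       ┃                           ┃          
       ┃                           ┃          
       ┗━━━━━━━━━━━━━━━━━━━━━━━━━━━┛          


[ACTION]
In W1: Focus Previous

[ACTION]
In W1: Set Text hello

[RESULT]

                                              
                                              
                                              
   ┏━━━━━━━━━━━━━━━━━━━━━━━━━━┓               
   ┃ FormWidget               ┃━━━━┓          
   ┠──────────────────────────┨    ┃          
   ┃  Company:    [          ]┃────┨          
   ┃  Active:     [ ]         ┃    ┃          
   ┃  Address:    [Bob       ]┃    ┃          
   ┃  Public:     [x]         ┃    ┃          
   ┃  Role:       [Moderator▼]┃    ┃          
   ┃> Plan:       (●) Free  ( ┃    ┃          
   ┃                          ┃    ┃          
   ┃                          ┃    ┃          
   ┃                          ┃    ┃          
   ┃                          ┃    ┃          
   ┗━━━━━━━━━━━━━━━━━━━━━━━━━━┛    ┃          
       ┃···█··█·█····█······█·     ┃          
       ┃·····███··█·█·········     ┃          
       ┃·█··█·····█···██···█··     ┃          
       ┃                           ┃          
       ┃                           ┃          
       ┗━━━━━━━━━━━━━━━━━━━━━━━━━━━┛          


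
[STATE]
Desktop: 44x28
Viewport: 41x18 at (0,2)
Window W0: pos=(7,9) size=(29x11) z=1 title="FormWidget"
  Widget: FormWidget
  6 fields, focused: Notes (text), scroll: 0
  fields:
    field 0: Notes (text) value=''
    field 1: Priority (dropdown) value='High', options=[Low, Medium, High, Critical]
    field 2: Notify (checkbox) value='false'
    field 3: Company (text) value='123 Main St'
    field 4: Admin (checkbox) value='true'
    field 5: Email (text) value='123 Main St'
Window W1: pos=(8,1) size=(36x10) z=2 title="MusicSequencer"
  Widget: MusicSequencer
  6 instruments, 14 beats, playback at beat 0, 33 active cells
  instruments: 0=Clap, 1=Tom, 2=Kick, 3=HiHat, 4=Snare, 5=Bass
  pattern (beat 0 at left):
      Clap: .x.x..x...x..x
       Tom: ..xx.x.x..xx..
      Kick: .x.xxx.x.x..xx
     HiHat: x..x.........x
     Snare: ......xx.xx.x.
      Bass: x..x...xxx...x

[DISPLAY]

        ┃ MusicSequencer                 
        ┠────────────────────────────────
        ┃      ▼1234567890123            
        ┃  Clap·█·█··█···█··█            
        ┃   Tom··██·█·█··██··            
        ┃  Kick·█·███·█·█··██            
        ┃ HiHat█··█·········█            
       ┏┃ Snare······██·██·█·            
       ┃┗━━━━━━━━━━━━━━━━━━━━━━━━━━━━━━━━
       ┠───────────────────────────┨     
       ┃> Notes:      [           ]┃     
       ┃  Priority:   [High      ▼]┃     
       ┃  Notify:     [ ]          ┃     
       ┃  Company:    [123 Main St]┃     
       ┃  Admin:      [x]          ┃     
       ┃  Email:      [123 Main St]┃     
       ┃                           ┃     
       ┗━━━━━━━━━━━━━━━━━━━━━━━━━━━┛     


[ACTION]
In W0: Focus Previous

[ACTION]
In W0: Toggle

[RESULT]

        ┃ MusicSequencer                 
        ┠────────────────────────────────
        ┃      ▼1234567890123            
        ┃  Clap·█·█··█···█··█            
        ┃   Tom··██·█·█··██··            
        ┃  Kick·█·███·█·█··██            
        ┃ HiHat█··█·········█            
       ┏┃ Snare······██·██·█·            
       ┃┗━━━━━━━━━━━━━━━━━━━━━━━━━━━━━━━━
       ┠───────────────────────────┨     
       ┃  Notes:      [           ]┃     
       ┃  Priority:   [High      ▼]┃     
       ┃  Notify:     [ ]          ┃     
       ┃  Company:    [123 Main St]┃     
       ┃  Admin:      [x]          ┃     
       ┃> Email:      [123 Main St]┃     
       ┃                           ┃     
       ┗━━━━━━━━━━━━━━━━━━━━━━━━━━━┛     


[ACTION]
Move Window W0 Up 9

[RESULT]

       ┠┃ MusicSequencer                 
       ┃┠────────────────────────────────
       ┃┃      ▼1234567890123            
       ┃┃  Clap·█·█··█···█··█            
       ┃┃   Tom··██·█·█··██··            
       ┃┃  Kick·█·███·█·█··██            
       ┃┃ HiHat█··█·········█            
       ┃┃ Snare······██·██·█·            
       ┗┗━━━━━━━━━━━━━━━━━━━━━━━━━━━━━━━━
                                         
                                         
                                         
                                         
                                         
                                         
                                         
                                         
                                         


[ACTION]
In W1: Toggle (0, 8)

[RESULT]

       ┠┃ MusicSequencer                 
       ┃┠────────────────────────────────
       ┃┃      ▼1234567890123            
       ┃┃  Clap·█·█··█·█·█··█            
       ┃┃   Tom··██·█·█··██··            
       ┃┃  Kick·█·███·█·█··██            
       ┃┃ HiHat█··█·········█            
       ┃┃ Snare······██·██·█·            
       ┗┗━━━━━━━━━━━━━━━━━━━━━━━━━━━━━━━━
                                         
                                         
                                         
                                         
                                         
                                         
                                         
                                         
                                         


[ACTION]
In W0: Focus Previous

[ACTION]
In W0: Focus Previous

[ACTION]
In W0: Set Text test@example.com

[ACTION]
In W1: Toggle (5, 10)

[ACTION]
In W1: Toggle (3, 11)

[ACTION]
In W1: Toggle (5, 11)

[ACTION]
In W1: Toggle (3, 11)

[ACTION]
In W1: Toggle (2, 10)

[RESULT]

       ┠┃ MusicSequencer                 
       ┃┠────────────────────────────────
       ┃┃      ▼1234567890123            
       ┃┃  Clap·█·█··█·█·█··█            
       ┃┃   Tom··██·█·█··██··            
       ┃┃  Kick·█·███·█·██·██            
       ┃┃ HiHat█··█·········█            
       ┃┃ Snare······██·██·█·            
       ┗┗━━━━━━━━━━━━━━━━━━━━━━━━━━━━━━━━
                                         
                                         
                                         
                                         
                                         
                                         
                                         
                                         
                                         
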